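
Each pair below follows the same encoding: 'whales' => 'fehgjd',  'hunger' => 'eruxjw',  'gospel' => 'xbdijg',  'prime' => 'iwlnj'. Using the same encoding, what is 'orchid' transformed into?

bwvelc

w(22)→f(5) and h(7)→e(4) fit y≡7x+7 (mod 26); the inverse of 7 mod 26 is 15. This is an affine cipher: with a=0,…,z=25, each position x becomes (7x+7) mod 26.
For orchid: o(14)→7·14+7≡1=b; r(17)→7·17+7≡22=w; c(2)→7·2+7≡21=v; h(7)→7·7+7≡4=e; i(8)→7·8+7≡11=l; d(3)→7·3+7≡2=c (all mod 26).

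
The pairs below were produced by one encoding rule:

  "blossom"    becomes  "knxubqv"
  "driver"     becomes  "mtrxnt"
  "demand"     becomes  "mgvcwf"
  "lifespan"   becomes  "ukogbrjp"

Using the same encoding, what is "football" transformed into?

oqxvkcun

The shifts repeat in a cycle of length 2: positions 0,1,… shift by +9, +2, then the pattern repeats.
Applying it to football: f+9=o, o+2=q, o+9=x, t+2=v, b+9=k, a+2=c, l+9=u, l+2=n.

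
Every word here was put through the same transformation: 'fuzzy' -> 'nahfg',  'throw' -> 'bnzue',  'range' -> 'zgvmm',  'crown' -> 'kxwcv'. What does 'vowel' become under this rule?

duekt

Shifts by position in fuzzy: pos 0: f→n (+8), pos 1: u→a (+6), pos 2: z→h (+8), pos 3: z→f (+6) — repeating every 2. It's a Vigenère-style cipher with numeric key [8,6]: position i shifts by key[i mod 2].
For vowel: v+8=d, o+6=u, w+8=e, e+6=k, l+8=t.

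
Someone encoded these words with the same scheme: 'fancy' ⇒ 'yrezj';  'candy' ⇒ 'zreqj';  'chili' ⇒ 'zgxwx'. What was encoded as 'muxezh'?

prince

f(5)→y(24) and a(0)→r(17) fit y≡17x+17 (mod 26); the inverse of 17 mod 26 is 23. Each letter's alphabet position (a=0..z=25) is mapped through 17·x+17 mod 26 — an affine cipher.
Decoding muxezh: m(12)→23·(12−17)≡15=p; u(20)→23·(20−17)≡17=r; x(23)→23·(23−17)≡8=i; e(4)→23·(4−17)≡13=n; z(25)→23·(25−17)≡2=c; h(7)→23·(7−17)≡4=e (all mod 26).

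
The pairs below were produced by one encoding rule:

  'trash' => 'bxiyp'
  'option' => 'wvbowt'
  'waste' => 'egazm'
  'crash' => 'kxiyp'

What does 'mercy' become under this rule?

ukzig

Shifts by position in trash: pos 0: t→b (+8), pos 1: r→x (+6), pos 2: a→i (+8), pos 3: s→y (+6) — repeating every 2. It's a Vigenère-style cipher with numeric key [8,6]: position i shifts by key[i mod 2].
For mercy: m+8=u, e+6=k, r+8=z, c+6=i, y+8=g.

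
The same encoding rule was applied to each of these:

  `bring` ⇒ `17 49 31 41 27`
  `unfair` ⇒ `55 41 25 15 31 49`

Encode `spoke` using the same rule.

With a=1..z=26, the number is 2·pos + 13.
Applying it to spoke: s=19→51, p=16→45, o=15→43, k=11→35, e=5→23.

51 45 43 35 23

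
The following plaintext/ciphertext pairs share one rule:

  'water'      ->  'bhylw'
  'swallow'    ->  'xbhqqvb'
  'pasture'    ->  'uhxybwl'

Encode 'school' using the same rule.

xhmvvq

Vowels shift forward by 7 and consonants shift forward by 5.
On school: s(cons)+5=x, c(cons)+5=h, h(cons)+5=m, o(vowel)+7=v, o(vowel)+7=v, l(cons)+5=q.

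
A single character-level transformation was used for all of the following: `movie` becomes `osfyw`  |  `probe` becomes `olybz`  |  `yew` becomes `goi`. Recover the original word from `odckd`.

Two steps: reverse the string, then apply a Caesar shift of +10.
Reversing it on odckd: shift back: o−10=e, d−10=t, c−10=s, k−10=a, d−10=t → etsat; then reverse → taste.

taste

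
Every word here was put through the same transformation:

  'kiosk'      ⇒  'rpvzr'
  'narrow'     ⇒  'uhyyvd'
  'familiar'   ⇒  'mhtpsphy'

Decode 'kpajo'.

ditch

Compare letters: k→r is +7, i→p is +7, o→v is +7 — a constant shift. Every letter moves 7 places later in the alphabet, wrapping around z→a.
Undoing it on kpajo: k−7=d, p−7=i, a−7=t, j−7=c, o−7=h.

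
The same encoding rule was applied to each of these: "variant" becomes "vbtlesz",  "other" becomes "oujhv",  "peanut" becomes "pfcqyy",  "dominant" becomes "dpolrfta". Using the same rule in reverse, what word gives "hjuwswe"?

In variant: v→v is +0, a→b is +1, r→t is +2, i→l is +3 — the shift increases by 1 each position. Letter i (0-indexed) is shifted by i+0, so successive shifts are 0, 1, 2, ….
Undoing it on hjuwswe: h−0=h, j−1=i, u−2=s, w−3=t, s−4=o, w−5=r, e−6=y.

history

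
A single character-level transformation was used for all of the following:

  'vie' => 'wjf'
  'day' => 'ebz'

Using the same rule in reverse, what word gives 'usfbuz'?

treaty

It's a constant shift of +1 (ROT1).
Reversing it on usfbuz: u−1=t, s−1=r, f−1=e, b−1=a, u−1=t, z−1=y.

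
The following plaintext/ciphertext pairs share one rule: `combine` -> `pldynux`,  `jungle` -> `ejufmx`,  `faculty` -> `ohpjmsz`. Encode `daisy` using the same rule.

ghnbz

c(2)→p(15) and o(14)→l(11) fit y≡17x+7 (mod 26); the inverse of 17 mod 26 is 23. Treating letters as 0–25, the rule is x ↦ 17x + 7 (mod 26).
For daisy: d(3)→17·3+7≡6=g; a(0)→17·0+7≡7=h; i(8)→17·8+7≡13=n; s(18)→17·18+7≡1=b; y(24)→17·24+7≡25=z (all mod 26).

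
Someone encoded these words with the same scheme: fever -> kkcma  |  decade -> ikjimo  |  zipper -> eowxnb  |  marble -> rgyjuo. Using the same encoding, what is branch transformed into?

In fever: f→k is +5, e→k is +6, v→c is +7, e→m is +8 — the shift increases by 1 each position. Letter i (0-indexed) is shifted by i+5, so successive shifts are 5, 6, 7, ….
Applying it to branch: b+5=g, r+6=x, a+7=h, n+8=v, c+9=l, h+10=r.

gxhvlr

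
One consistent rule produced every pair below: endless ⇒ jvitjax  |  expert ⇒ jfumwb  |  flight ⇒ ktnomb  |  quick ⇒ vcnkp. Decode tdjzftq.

Shifts by position in endless: pos 0: e→j (+5), pos 1: n→v (+8), pos 2: d→i (+5), pos 3: l→t (+8) — repeating every 2. A repeating key of period 2 is used — shifts +5, +8 over and over.
Decoding tdjzftq: t−5=o, d−8=v, j−5=e, z−8=r, f−5=a, t−8=l, q−5=l.

overall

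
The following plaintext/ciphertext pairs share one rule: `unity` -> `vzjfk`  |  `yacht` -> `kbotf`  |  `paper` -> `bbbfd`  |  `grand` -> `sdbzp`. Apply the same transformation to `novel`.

zphfx

The shift depends on letter class: consonant n→z is +12, but vowel u→v is +1. Two shifts are in play — +1 for a/e/i/o/u, +12 for every other letter.
For novel: n(cons)+12=z, o(vowel)+1=p, v(cons)+12=h, e(vowel)+1=f, l(cons)+12=x.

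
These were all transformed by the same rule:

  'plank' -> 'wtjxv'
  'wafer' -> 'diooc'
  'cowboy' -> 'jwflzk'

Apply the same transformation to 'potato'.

In plank: p→w is +7, l→t is +8, a→j is +9, n→x is +10 — the shift increases by 1 each position. Each letter shifts forward by (position + 7), i.e. 7, 8, 9, … — the shift grows by one for each successive letter.
On potato: p+7=w, o+8=w, t+9=c, a+10=k, t+11=e, o+12=a.

wwckea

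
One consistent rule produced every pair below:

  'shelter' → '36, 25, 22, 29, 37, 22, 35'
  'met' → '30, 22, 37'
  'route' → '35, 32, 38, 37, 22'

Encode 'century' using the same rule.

Letters become their 1-based position plus 17 (so a→18, b→19, …).
For century: c=3→20, e=5→22, n=14→31, t=20→37, u=21→38, r=18→35, y=25→42.

20, 22, 31, 37, 38, 35, 42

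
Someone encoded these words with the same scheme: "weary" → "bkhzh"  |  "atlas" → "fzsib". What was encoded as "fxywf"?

arrow

In weary: w→b is +5, e→k is +6, a→h is +7, r→z is +8 — the shift increases by 1 each position. Letter i (0-indexed) is shifted by i+5, so successive shifts are 5, 6, 7, ….
Decoding fxywf: f−5=a, x−6=r, y−7=r, w−8=o, f−9=w.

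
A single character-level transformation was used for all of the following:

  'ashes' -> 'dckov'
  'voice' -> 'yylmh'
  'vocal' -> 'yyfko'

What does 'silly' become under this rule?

vsovb

A repeating key of period 2 is used — shifts +3, +10 over and over.
Applying it to silly: s+3=v, i+10=s, l+3=o, l+10=v, y+3=b.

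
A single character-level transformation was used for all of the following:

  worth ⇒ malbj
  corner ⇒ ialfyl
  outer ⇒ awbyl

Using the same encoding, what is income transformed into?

w(22)→m(12) and o(14)→a(0) fit y≡21x+18 (mod 26); the inverse of 21 mod 26 is 5. This is an affine cipher: with a=0,…,z=25, each position x becomes (21x+18) mod 26.
Applying it to income: i(8)→21·8+18≡4=e; n(13)→21·13+18≡5=f; c(2)→21·2+18≡8=i; o(14)→21·14+18≡0=a; m(12)→21·12+18≡10=k; e(4)→21·4+18≡24=y (all mod 26).

efiaky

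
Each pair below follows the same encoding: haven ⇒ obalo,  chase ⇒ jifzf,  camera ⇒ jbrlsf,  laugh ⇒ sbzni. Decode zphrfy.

Shifts by position in haven: pos 0: h→o (+7), pos 1: a→b (+1), pos 2: v→a (+5), pos 3: e→l (+7), pos 4: n→o (+1) — repeating every 3. It's a Vigenère-style cipher with numeric key [7,1,5]: position i shifts by key[i mod 3].
Reversing it on zphrfy: z−7=s, p−1=o, h−5=c, r−7=k, f−1=e, y−5=t.

socket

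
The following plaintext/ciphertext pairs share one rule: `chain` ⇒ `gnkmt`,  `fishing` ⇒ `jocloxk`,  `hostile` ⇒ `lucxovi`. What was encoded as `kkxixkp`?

Shifts by position in chain: pos 0: c→g (+4), pos 1: h→n (+6), pos 2: a→k (+10), pos 3: i→m (+4), pos 4: n→t (+6) — repeating every 3. The shifts repeat in a cycle of length 3: positions 0,1,… shift by +4, +6, +10, then the pattern repeats.
Reversing it on kkxixkp: k−4=g, k−6=e, x−10=n, i−4=e, x−6=r, k−10=a, p−4=l.

general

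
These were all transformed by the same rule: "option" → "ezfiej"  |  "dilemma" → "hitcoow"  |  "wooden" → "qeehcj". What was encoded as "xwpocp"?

farmer

This is an affine cipher: with a=0,…,z=25, each position x becomes (21x+22) mod 26.
Undoing it on xwpocp: x(23)→5·(23−22)≡5=f; w(22)→5·(22−22)≡0=a; p(15)→5·(15−22)≡17=r; o(14)→5·(14−22)≡12=m; c(2)→5·(2−22)≡4=e; p(15)→5·(15−22)≡17=r (all mod 26).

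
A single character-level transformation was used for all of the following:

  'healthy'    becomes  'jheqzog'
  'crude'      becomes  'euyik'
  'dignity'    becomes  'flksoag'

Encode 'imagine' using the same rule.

kpeloum

In healthy: h→j is +2, e→h is +3, a→e is +4, l→q is +5 — the shift increases by 1 each position. Each letter shifts forward by (position + 2), i.e. 2, 3, 4, … — the shift grows by one for each successive letter.
On imagine: i+2=k, m+3=p, a+4=e, g+5=l, i+6=o, n+7=u, e+8=m.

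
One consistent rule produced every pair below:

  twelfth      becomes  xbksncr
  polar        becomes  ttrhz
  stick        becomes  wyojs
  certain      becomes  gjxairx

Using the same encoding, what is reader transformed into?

In twelfth: t→x is +4, w→b is +5, e→k is +6, l→s is +7 — the shift increases by 1 each position. Letter i (0-indexed) is shifted by i+4, so successive shifts are 4, 5, 6, ….
On reader: r+4=v, e+5=j, a+6=g, d+7=k, e+8=m, r+9=a.

vjgkma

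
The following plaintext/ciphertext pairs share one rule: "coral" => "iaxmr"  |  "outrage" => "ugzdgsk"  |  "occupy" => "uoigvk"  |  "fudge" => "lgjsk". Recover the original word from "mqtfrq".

Shifts by position in coral: pos 0: c→i (+6), pos 1: o→a (+12), pos 2: r→x (+6), pos 3: a→m (+12) — repeating every 2. A repeating key of period 2 is used — shifts +6, +12 over and over.
Undoing it on mqtfrq: m−6=g, q−12=e, t−6=n, f−12=t, r−6=l, q−12=e.

gentle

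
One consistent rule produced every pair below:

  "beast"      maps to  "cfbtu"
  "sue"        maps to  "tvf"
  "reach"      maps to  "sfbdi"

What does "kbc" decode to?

Compare letters: b→c is +1, e→f is +1, a→b is +1 — a constant shift. Every letter moves 1 place later in the alphabet, wrapping around z→a.
Undoing it on kbc: k−1=j, b−1=a, c−1=b.

jab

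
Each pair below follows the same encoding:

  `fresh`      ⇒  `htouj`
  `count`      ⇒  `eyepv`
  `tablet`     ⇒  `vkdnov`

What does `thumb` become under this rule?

vjeod

The rule splits by letter class: vowels +10, consonants +2.
On thumb: t(cons)+2=v, h(cons)+2=j, u(vowel)+10=e, m(cons)+2=o, b(cons)+2=d.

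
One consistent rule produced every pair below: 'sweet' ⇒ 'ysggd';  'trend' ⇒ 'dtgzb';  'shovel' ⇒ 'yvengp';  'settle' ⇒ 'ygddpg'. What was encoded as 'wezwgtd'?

s(18)→y(24) and w(22)→s(18) fit y≡5x+12 (mod 26); the inverse of 5 mod 26 is 21. Treating letters as 0–25, the rule is x ↦ 5x + 12 (mod 26).
Decoding wezwgtd: w(22)→21·(22−12)≡2=c; e(4)→21·(4−12)≡14=o; z(25)→21·(25−12)≡13=n; w(22)→21·(22−12)≡2=c; g(6)→21·(6−12)≡4=e; t(19)→21·(19−12)≡17=r; d(3)→21·(3−12)≡19=t (all mod 26).

concert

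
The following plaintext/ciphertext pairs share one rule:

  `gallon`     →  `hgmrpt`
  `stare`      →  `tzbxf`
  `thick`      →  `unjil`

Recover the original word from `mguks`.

later

It's a Vigenère-style cipher with numeric key [1,6]: position i shifts by key[i mod 2].
Reversing it on mguks: m−1=l, g−6=a, u−1=t, k−6=e, s−1=r.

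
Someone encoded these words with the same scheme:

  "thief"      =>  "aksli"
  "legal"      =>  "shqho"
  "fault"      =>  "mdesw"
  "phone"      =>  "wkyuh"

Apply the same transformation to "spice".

zssjh

Shifts by position in thief: pos 0: t→a (+7), pos 1: h→k (+3), pos 2: i→s (+10), pos 3: e→l (+7), pos 4: f→i (+3) — repeating every 3. A repeating key of period 3 is used — shifts +7, +3, +10 over and over.
Applying it to spice: s+7=z, p+3=s, i+10=s, c+7=j, e+3=h.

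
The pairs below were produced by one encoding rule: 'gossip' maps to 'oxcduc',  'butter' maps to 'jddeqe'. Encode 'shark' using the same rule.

aqkcw

Letter i (0-indexed) is shifted by i+8, so successive shifts are 8, 9, 10, ….
Applying it to shark: s+8=a, h+9=q, a+10=k, r+11=c, k+12=w.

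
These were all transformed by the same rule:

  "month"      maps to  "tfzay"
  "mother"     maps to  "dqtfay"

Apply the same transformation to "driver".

Read the word backwards and shift each letter +12.
Applying it to driver: reverse → revird; then shift: r+12=d, e+12=q, v+12=h, i+12=u, r+12=d, d+12=p.

dqhudp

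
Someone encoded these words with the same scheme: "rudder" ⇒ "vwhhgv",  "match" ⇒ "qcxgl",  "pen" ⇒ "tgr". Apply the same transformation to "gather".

The shift depends on letter class: consonant r→v is +4, but vowel u→w is +2. Vowels shift forward by 2 and consonants shift forward by 4.
On gather: g(cons)+4=k, a(vowel)+2=c, t(cons)+4=x, h(cons)+4=l, e(vowel)+2=g, r(cons)+4=v.

kcxlgv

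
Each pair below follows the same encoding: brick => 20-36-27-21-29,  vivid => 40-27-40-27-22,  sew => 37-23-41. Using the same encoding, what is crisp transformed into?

21-36-27-37-34

The number is (letter's place in the alphabet, a=1) + 18.
On crisp: c=3→21, r=18→36, i=9→27, s=19→37, p=16→34.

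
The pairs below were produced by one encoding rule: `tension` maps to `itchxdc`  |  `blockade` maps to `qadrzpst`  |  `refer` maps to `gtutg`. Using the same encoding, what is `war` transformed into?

Compare letters: t→i is +15, e→t is +15, n→c is +15 — a constant shift. It's a constant shift of +15 (ROT15).
Applying it to war: w+15=l, a+15=p, r+15=g.

lpg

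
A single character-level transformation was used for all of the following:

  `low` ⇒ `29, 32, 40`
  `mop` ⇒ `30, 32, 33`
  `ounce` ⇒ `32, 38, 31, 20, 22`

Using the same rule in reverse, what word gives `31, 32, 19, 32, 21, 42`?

nobody

l is letter #12 and maps to 29: an offset of 17. The number is (letter's place in the alphabet, a=1) + 17.
Undoing it on 31, 32, 19, 32, 21, 42: 31→(31−17)÷1=14=n, 32→(32−17)÷1=15=o, 19→(19−17)÷1=2=b, 32→(32−17)÷1=15=o, 21→(21−17)÷1=4=d, 42→(42−17)÷1=25=y.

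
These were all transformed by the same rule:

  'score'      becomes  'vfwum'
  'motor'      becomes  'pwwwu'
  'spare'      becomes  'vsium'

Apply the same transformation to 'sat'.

Two shifts are in play — +8 for a/e/i/o/u, +3 for every other letter.
For sat: s(cons)+3=v, a(vowel)+8=i, t(cons)+3=w.

viw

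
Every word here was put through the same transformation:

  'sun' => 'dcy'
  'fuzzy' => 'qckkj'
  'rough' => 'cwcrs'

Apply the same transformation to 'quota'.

The shift depends on letter class: consonant s→d is +11, but vowel u→c is +8. The rule splits by letter class: vowels +8, consonants +11.
For quota: q(cons)+11=b, u(vowel)+8=c, o(vowel)+8=w, t(cons)+11=e, a(vowel)+8=i.

bcwei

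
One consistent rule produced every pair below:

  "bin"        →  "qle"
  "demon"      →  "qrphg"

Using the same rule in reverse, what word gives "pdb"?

yam

The output letters match the input read backwards, each shifted +3: bin reversed is nib. Read the word backwards and shift each letter +3.
Reversing it on pdb: shift back: p−3=m, d−3=a, b−3=y → may; then reverse → yam.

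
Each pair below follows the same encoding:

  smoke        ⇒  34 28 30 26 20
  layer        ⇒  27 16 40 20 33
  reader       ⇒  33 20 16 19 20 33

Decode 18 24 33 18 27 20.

s is letter #19 and maps to 34: an offset of 15. Each letter is replaced by its alphabet position (a=1..z=26) + 15.
Decoding 18 24 33 18 27 20: 18→(18−15)÷1=3=c, 24→(24−15)÷1=9=i, 33→(33−15)÷1=18=r, 18→(18−15)÷1=3=c, 27→(27−15)÷1=12=l, 20→(20−15)÷1=5=e.

circle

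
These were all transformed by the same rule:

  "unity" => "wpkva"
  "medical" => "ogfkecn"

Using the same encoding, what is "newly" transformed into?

Compare letters: u→w is +2, n→p is +2, i→k is +2 — a constant shift. Every letter moves 2 places later in the alphabet, wrapping around z→a.
For newly: n+2=p, e+2=g, w+2=y, l+2=n, y+2=a.

pgyna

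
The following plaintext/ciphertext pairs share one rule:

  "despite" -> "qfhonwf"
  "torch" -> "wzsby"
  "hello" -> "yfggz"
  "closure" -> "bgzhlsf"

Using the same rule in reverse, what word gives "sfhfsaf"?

reserve

d(3)→q(16) and e(4)→f(5) fit y≡15x+23 (mod 26); the inverse of 15 mod 26 is 7. Treating letters as 0–25, the rule is x ↦ 15x + 23 (mod 26).
Reversing it on sfhfsaf: s(18)→7·(18−23)≡17=r; f(5)→7·(5−23)≡4=e; h(7)→7·(7−23)≡18=s; f(5)→7·(5−23)≡4=e; s(18)→7·(18−23)≡17=r; a(0)→7·(0−23)≡21=v; f(5)→7·(5−23)≡4=e (all mod 26).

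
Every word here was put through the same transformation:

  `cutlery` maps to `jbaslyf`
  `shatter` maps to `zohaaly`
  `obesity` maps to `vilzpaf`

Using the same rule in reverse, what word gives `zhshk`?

Compare letters: c→j is +7, u→b is +7, t→a is +7 — a constant shift. It's a constant shift of +7 (ROT7).
Reversing it on zhshk: z−7=s, h−7=a, s−7=l, h−7=a, k−7=d.

salad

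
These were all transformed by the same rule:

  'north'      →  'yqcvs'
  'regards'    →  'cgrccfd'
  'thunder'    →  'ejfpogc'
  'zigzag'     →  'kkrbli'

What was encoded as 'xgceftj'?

It's a Vigenère-style cipher with numeric key [11,2]: position i shifts by key[i mod 2].
Undoing it on xgceftj: x−11=m, g−2=e, c−11=r, e−2=c, f−11=u, t−2=r, j−11=y.

mercury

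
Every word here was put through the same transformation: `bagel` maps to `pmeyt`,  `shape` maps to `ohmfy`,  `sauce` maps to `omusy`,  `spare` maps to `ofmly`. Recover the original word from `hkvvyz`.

b(1)→p(15) and a(0)→m(12) fit y≡3x+12 (mod 26); the inverse of 3 mod 26 is 9. Each letter's alphabet position (a=0..z=25) is mapped through 3·x+12 mod 26 — an affine cipher.
Undoing it on hkvvyz: h(7)→9·(7−12)≡7=h; k(10)→9·(10−12)≡8=i; v(21)→9·(21−12)≡3=d; v(21)→9·(21−12)≡3=d; y(24)→9·(24−12)≡4=e; z(25)→9·(25−12)≡13=n (all mod 26).

hidden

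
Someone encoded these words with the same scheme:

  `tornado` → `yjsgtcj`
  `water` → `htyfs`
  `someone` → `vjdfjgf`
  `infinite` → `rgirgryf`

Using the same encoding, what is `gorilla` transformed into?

ljsraat

Treating letters as 0–25, the rule is x ↦ 3x + 19 (mod 26).
On gorilla: g(6)→3·6+19≡11=l; o(14)→3·14+19≡9=j; r(17)→3·17+19≡18=s; i(8)→3·8+19≡17=r; l(11)→3·11+19≡0=a; l(11)→3·11+19≡0=a; a(0)→3·0+19≡19=t (all mod 26).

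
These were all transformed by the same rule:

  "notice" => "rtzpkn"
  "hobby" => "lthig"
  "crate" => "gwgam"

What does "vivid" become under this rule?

In notice: n→r is +4, o→t is +5, t→z is +6, i→p is +7 — the shift increases by 1 each position. Each letter shifts forward by (position + 4), i.e. 4, 5, 6, … — the shift grows by one for each successive letter.
For vivid: v+4=z, i+5=n, v+6=b, i+7=p, d+8=l.

znbpl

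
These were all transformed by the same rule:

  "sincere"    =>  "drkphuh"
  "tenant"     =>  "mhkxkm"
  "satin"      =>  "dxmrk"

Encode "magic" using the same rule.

bxzrp

Treating letters as 0–25, the rule is x ↦ 9x + 23 (mod 26).
For magic: m(12)→9·12+23≡1=b; a(0)→9·0+23≡23=x; g(6)→9·6+23≡25=z; i(8)→9·8+23≡17=r; c(2)→9·2+23≡15=p (all mod 26).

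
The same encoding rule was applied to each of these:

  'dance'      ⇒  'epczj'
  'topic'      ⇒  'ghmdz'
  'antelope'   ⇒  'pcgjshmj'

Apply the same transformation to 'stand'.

Each letter's alphabet position (a=0..z=25) is mapped through 5·x+15 mod 26 — an affine cipher.
For stand: s(18)→5·18+15≡1=b; t(19)→5·19+15≡6=g; a(0)→5·0+15≡15=p; n(13)→5·13+15≡2=c; d(3)→5·3+15≡4=e (all mod 26).

bgpce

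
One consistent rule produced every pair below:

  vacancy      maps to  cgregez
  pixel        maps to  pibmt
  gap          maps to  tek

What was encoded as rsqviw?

sermon

The output letters match the input read backwards, each shifted +4: vacancy reversed is ycnacav. Two steps: reverse the string, then apply a Caesar shift of +4.
Decoding rsqviw: shift back: r−4=n, s−4=o, q−4=m, v−4=r, i−4=e, w−4=s → nomres; then reverse → sermon.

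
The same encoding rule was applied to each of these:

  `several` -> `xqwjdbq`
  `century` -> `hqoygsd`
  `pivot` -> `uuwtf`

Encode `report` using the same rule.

wqqtdu

Shifts by position in several: pos 0: s→x (+5), pos 1: e→q (+12), pos 2: v→w (+1), pos 3: e→j (+5), pos 4: r→d (+12), pos 5: a→b (+1) — repeating every 3. The shifts repeat in a cycle of length 3: positions 0,1,… shift by +5, +12, +1, then the pattern repeats.
Applying it to report: r+5=w, e+12=q, p+1=q, o+5=t, r+12=d, t+1=u.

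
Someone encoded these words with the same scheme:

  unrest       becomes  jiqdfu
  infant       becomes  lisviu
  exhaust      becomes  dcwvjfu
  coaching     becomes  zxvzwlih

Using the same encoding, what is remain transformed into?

qdtvli

This is an affine cipher: with a=0,…,z=25, each position x becomes (15x+21) mod 26.
On remain: r(17)→15·17+21≡16=q; e(4)→15·4+21≡3=d; m(12)→15·12+21≡19=t; a(0)→15·0+21≡21=v; i(8)→15·8+21≡11=l; n(13)→15·13+21≡8=i (all mod 26).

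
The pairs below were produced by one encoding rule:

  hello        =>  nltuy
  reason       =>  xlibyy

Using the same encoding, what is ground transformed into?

mywdxo

Letter i (0-indexed) is shifted by i+6, so successive shifts are 6, 7, 8, ….
On ground: g+6=m, r+7=y, o+8=w, u+9=d, n+10=x, d+11=o.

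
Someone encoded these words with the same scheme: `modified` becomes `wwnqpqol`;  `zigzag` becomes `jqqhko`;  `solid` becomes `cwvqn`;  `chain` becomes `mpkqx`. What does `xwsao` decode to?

noise

The shifts repeat in a cycle of length 2: positions 0,1,… shift by +10, +8, then the pattern repeats.
Reversing it on xwsao: x−10=n, w−8=o, s−10=i, a−8=s, o−10=e.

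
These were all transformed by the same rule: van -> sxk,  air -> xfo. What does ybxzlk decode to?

Every letter moves 23 places later in the alphabet, wrapping around z→a.
Undoing it on ybxzlk: y−23=b, b−23=e, x−23=a, z−23=c, l−23=o, k−23=n.

beacon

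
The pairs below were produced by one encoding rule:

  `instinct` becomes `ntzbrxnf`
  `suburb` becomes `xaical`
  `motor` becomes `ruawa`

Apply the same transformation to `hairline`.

In instinct: i→n is +5, n→t is +6, s→z is +7, t→b is +8 — the shift increases by 1 each position. Each letter shifts forward by (position + 5), i.e. 5, 6, 7, … — the shift grows by one for each successive letter.
Applying it to hairline: h+5=m, a+6=g, i+7=p, r+8=z, l+9=u, i+10=s, n+11=y, e+12=q.

mgpzusyq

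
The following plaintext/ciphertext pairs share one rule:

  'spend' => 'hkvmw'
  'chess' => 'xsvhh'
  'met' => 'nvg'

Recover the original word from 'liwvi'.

order

Each pair mirrors across the alphabet (s↔h, p↔k, e↔v): positions sum to 25. Each letter is replaced by its mirror in the alphabet: a↔z, b↔y, c↔x, and so on (the Atbash cipher).
Reversing it on liwvi: l↔o, i↔r, w↔d, v↔e, i↔r.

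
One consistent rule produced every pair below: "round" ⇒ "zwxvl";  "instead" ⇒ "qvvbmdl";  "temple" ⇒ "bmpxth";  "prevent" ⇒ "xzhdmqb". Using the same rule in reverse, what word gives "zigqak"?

radish

Shifts by position in round: pos 0: r→z (+8), pos 1: o→w (+8), pos 2: u→x (+3), pos 3: n→v (+8), pos 4: d→l (+8) — repeating every 3. A repeating key of period 3 is used — shifts +8, +8, +3 over and over.
Undoing it on zigqak: z−8=r, i−8=a, g−3=d, q−8=i, a−8=s, k−3=h.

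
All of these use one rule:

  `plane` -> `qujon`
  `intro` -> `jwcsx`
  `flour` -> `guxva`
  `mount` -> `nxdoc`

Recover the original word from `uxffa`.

tower

The shifts repeat in a cycle of length 3: positions 0,1,… shift by +1, +9, +9, then the pattern repeats.
Decoding uxffa: u−1=t, x−9=o, f−9=w, f−1=e, a−9=r.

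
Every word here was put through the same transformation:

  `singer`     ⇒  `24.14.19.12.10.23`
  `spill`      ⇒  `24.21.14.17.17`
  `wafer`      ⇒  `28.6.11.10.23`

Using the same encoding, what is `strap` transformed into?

s is letter #19 and maps to 24: an offset of 5. Letters become their 1-based position plus 5 (so a→6, b→7, …).
Applying it to strap: s=19→24, t=20→25, r=18→23, a=1→6, p=16→21.

24.25.23.6.21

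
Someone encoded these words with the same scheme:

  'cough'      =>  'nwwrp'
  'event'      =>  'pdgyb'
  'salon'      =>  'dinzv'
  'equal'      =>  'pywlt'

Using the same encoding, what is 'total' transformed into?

ewvlt

Shifts by position in cough: pos 0: c→n (+11), pos 1: o→w (+8), pos 2: u→w (+2), pos 3: g→r (+11), pos 4: h→p (+8) — repeating every 3. The shifts repeat in a cycle of length 3: positions 0,1,… shift by +11, +8, +2, then the pattern repeats.
For total: t+11=e, o+8=w, t+2=v, a+11=l, l+8=t.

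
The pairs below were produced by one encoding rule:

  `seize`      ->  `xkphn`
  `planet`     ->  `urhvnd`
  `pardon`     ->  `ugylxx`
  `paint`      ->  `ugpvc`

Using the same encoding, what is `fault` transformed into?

kgbtc

Letter i (0-indexed) is shifted by i+5, so successive shifts are 5, 6, 7, ….
Applying it to fault: f+5=k, a+6=g, u+7=b, l+8=t, t+9=c.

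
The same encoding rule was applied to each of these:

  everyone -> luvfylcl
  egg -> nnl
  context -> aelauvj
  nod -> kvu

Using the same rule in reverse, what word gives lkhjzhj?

The output letters match the input read backwards, each shifted +7: everyone reversed is enoyreve. The word is reversed, then every letter is shifted forward by 7.
Undoing it on lkhjzhj: shift back: l−7=e, k−7=d, h−7=a, j−7=c, z−7=s, h−7=a, j−7=c → edacsac; then reverse → cascade.

cascade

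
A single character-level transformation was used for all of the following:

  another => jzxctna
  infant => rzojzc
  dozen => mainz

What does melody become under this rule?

A repeating key of period 3 is used — shifts +9, +12, +9 over and over.
For melody: m+9=v, e+12=q, l+9=u, o+9=x, d+12=p, y+9=h.

vquxph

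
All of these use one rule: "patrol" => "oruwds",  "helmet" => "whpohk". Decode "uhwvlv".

The output letters match the input read backwards, each shifted +3: patrol reversed is lortap. Read the word backwards and shift each letter +3.
Reversing it on uhwvlv: shift back: u−3=r, h−3=e, w−3=t, v−3=s, l−3=i, v−3=s → retsis; then reverse → sister.

sister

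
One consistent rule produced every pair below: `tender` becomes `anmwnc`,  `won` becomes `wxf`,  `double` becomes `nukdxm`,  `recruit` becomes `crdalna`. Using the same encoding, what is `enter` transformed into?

The output letters match the input read backwards, each shifted +9: tender reversed is rednet. Read the word backwards and shift each letter +9.
On enter: reverse → retne; then shift: r+9=a, e+9=n, t+9=c, n+9=w, e+9=n.

ancwn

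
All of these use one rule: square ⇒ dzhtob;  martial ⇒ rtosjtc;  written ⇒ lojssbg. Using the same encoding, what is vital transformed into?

wjstc

s(18)→d(3) and q(16)→z(25) fit y≡15x+19 (mod 26); the inverse of 15 mod 26 is 7. This is an affine cipher: with a=0,…,z=25, each position x becomes (15x+19) mod 26.
For vital: v(21)→15·21+19≡22=w; i(8)→15·8+19≡9=j; t(19)→15·19+19≡18=s; a(0)→15·0+19≡19=t; l(11)→15·11+19≡2=c (all mod 26).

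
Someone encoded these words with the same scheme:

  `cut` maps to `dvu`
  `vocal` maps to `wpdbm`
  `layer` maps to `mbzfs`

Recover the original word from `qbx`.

Compare letters: c→d is +1, u→v is +1, t→u is +1 — a constant shift. Each letter is shifted forward by 1 in the alphabet (a Caesar shift of +1).
Undoing it on qbx: q−1=p, b−1=a, x−1=w.

paw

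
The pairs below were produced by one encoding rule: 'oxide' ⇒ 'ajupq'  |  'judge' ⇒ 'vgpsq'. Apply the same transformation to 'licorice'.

Compare letters: o→a is +12, x→j is +12, i→u is +12 — a constant shift. It's a constant shift of +12 (ROT12).
Applying it to licorice: l+12=x, i+12=u, c+12=o, o+12=a, r+12=d, i+12=u, c+12=o, e+12=q.

xuoaduoq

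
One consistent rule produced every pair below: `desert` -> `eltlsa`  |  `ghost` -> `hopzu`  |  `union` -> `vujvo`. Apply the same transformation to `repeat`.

slqlba

It's a Vigenère-style cipher with numeric key [1,7]: position i shifts by key[i mod 2].
Applying it to repeat: r+1=s, e+7=l, p+1=q, e+7=l, a+1=b, t+7=a.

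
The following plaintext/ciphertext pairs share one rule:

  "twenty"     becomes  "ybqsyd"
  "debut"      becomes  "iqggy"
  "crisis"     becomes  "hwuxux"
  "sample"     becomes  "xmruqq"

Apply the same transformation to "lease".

qqmxq

The shift depends on letter class: consonant t→y is +5, but vowel e→q is +12. Two shifts are in play — +12 for a/e/i/o/u, +5 for every other letter.
For lease: l(cons)+5=q, e(vowel)+12=q, a(vowel)+12=m, s(cons)+5=x, e(vowel)+12=q.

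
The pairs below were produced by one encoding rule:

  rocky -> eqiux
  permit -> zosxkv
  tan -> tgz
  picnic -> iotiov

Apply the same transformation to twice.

kiocz

The output letters match the input read backwards, each shifted +6: rocky reversed is ykcor. Two steps: reverse the string, then apply a Caesar shift of +6.
On twice: reverse → eciwt; then shift: e+6=k, c+6=i, i+6=o, w+6=c, t+6=z.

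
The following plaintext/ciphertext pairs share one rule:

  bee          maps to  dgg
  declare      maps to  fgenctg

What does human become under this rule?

jwocp

Compare letters: b→d is +2, e→g is +2, e→g is +2 — a constant shift. Each letter is shifted forward by 2 in the alphabet (a Caesar shift of +2).
For human: h+2=j, u+2=w, m+2=o, a+2=c, n+2=p.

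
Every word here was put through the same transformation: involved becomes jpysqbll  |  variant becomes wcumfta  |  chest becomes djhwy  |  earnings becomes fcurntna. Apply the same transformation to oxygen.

pzbkjt

In involved: i→j is +1, n→p is +2, v→y is +3, o→s is +4 — the shift increases by 1 each position. Letter i (0-indexed) is shifted by i+1, so successive shifts are 1, 2, 3, ….
Applying it to oxygen: o+1=p, x+2=z, y+3=b, g+4=k, e+5=j, n+6=t.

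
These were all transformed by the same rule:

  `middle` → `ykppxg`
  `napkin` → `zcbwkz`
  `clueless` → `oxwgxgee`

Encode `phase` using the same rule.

The shift depends on letter class: consonant m→y is +12, but vowel i→k is +2. Two shifts are in play — +2 for a/e/i/o/u, +12 for every other letter.
For phase: p(cons)+12=b, h(cons)+12=t, a(vowel)+2=c, s(cons)+12=e, e(vowel)+2=g.

btceg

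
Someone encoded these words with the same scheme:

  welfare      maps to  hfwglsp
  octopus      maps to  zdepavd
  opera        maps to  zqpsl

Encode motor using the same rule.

Shifts by position in welfare: pos 0: w→h (+11), pos 1: e→f (+1), pos 2: l→w (+11), pos 3: f→g (+1) — repeating every 2. It's a Vigenère-style cipher with numeric key [11,1]: position i shifts by key[i mod 2].
Applying it to motor: m+11=x, o+1=p, t+11=e, o+1=p, r+11=c.

xpepc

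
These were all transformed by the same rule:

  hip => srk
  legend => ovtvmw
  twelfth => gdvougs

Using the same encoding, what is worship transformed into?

Each pair mirrors across the alphabet (h↔s, i↔r, p↔k): positions sum to 25. Each letter is replaced by its mirror in the alphabet: a↔z, b↔y, c↔x, and so on (the Atbash cipher).
On worship: w↔d, o↔l, r↔i, s↔h, h↔s, i↔r, p↔k.

dlihsrk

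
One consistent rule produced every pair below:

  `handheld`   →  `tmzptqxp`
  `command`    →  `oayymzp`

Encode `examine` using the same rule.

qjmyuzq

Compare letters: h→t is +12, a→m is +12, n→z is +12 — a constant shift. This is a Caesar cipher with shift 12.
For examine: e+12=q, x+12=j, a+12=m, m+12=y, i+12=u, n+12=z, e+12=q.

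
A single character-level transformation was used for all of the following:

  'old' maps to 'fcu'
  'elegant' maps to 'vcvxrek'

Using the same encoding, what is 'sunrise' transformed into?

Compare letters: o→f is +17, l→c is +17, d→u is +17 — a constant shift. It's a constant shift of +17 (ROT17).
For sunrise: s+17=j, u+17=l, n+17=e, r+17=i, i+17=z, s+17=j, e+17=v.

jleizjv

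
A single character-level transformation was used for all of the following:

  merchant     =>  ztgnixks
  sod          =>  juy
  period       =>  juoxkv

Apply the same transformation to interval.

rgbxkzto

The output letters match the input read backwards, each shifted +6: merchant reversed is tnahcrem. Two steps: reverse the string, then apply a Caesar shift of +6.
For interval: reverse → lavretni; then shift: l+6=r, a+6=g, v+6=b, r+6=x, e+6=k, t+6=z, n+6=t, i+6=o.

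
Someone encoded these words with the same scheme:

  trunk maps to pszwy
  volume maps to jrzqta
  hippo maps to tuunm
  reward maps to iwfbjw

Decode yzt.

The output letters match the input read backwards, each shifted +5: trunk reversed is knurt. Read the word backwards and shift each letter +5.
Undoing it on yzt: shift back: y−5=t, z−5=u, t−5=o → tuo; then reverse → out.

out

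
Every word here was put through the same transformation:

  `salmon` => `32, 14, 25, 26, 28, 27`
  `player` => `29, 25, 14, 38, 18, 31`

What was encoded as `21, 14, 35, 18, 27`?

haven

s is letter #19 and maps to 32: an offset of 13. The number is (letter's place in the alphabet, a=1) + 13.
Reversing it on 21, 14, 35, 18, 27: 21→(21−13)÷1=8=h, 14→(14−13)÷1=1=a, 35→(35−13)÷1=22=v, 18→(18−13)÷1=5=e, 27→(27−13)÷1=14=n.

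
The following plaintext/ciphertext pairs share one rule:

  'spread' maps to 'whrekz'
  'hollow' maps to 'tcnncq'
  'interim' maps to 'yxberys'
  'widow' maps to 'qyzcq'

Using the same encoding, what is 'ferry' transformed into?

jerra

s(18)→w(22) and p(15)→h(7) fit y≡5x+10 (mod 26); the inverse of 5 mod 26 is 21. This is an affine cipher: with a=0,…,z=25, each position x becomes (5x+10) mod 26.
For ferry: f(5)→5·5+10≡9=j; e(4)→5·4+10≡4=e; r(17)→5·17+10≡17=r; r(17)→5·17+10≡17=r; y(24)→5·24+10≡0=a (all mod 26).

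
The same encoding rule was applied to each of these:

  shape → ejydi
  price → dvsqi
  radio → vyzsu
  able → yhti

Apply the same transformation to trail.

nvyst

s(18)→e(4) and h(7)→j(9) fit y≡9x+24 (mod 26); the inverse of 9 mod 26 is 3. This is an affine cipher: with a=0,…,z=25, each position x becomes (9x+24) mod 26.
Applying it to trail: t(19)→9·19+24≡13=n; r(17)→9·17+24≡21=v; a(0)→9·0+24≡24=y; i(8)→9·8+24≡18=s; l(11)→9·11+24≡19=t (all mod 26).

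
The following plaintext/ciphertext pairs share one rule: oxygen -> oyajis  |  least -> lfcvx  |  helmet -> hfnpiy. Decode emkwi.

Each letter shifts forward by its position index (0, 1, 2, …) — the shift grows by one for each successive letter.
Undoing it on emkwi: e−0=e, m−1=l, k−2=i, w−3=t, i−4=e.

elite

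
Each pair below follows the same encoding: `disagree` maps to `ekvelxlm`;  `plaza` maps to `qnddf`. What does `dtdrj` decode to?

crane

In disagree: d→e is +1, i→k is +2, s→v is +3, a→e is +4 — the shift increases by 1 each position. The shift increases by 1 at each position, starting from +1: 1, 2, 3, ….
Reversing it on dtdrj: d−1=c, t−2=r, d−3=a, r−4=n, j−5=e.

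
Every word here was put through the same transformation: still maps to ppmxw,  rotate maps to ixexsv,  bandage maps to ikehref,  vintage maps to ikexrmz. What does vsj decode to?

Two steps: reverse the string, then apply a Caesar shift of +4.
Undoing it on vsj: shift back: v−4=r, s−4=o, j−4=f → rof; then reverse → for.

for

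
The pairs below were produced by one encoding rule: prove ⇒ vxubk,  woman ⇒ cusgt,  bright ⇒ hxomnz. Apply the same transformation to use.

ayk

Every letter moves 6 places later in the alphabet, wrapping around z→a.
Applying it to use: u+6=a, s+6=y, e+6=k.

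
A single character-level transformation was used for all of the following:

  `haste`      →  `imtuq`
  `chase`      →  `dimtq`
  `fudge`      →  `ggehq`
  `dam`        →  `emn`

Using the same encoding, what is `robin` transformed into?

sacuo

The shift depends on letter class: consonant h→i is +1, but vowel a→m is +12. Vowels shift forward by 12 and consonants shift forward by 1.
On robin: r(cons)+1=s, o(vowel)+12=a, b(cons)+1=c, i(vowel)+12=u, n(cons)+1=o.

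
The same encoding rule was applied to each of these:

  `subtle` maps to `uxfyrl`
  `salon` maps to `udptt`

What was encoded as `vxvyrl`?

turtle

In subtle: s→u is +2, u→x is +3, b→f is +4, t→y is +5 — the shift increases by 1 each position. The shift increases by 1 at each position, starting from +2: 2, 3, 4, ….
Decoding vxvyrl: v−2=t, x−3=u, v−4=r, y−5=t, r−6=l, l−7=e.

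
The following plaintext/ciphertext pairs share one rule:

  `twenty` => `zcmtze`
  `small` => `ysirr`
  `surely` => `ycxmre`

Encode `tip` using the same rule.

zqv

The shift depends on letter class: consonant t→z is +6, but vowel e→m is +8. The rule splits by letter class: vowels +8, consonants +6.
Applying it to tip: t(cons)+6=z, i(vowel)+8=q, p(cons)+6=v.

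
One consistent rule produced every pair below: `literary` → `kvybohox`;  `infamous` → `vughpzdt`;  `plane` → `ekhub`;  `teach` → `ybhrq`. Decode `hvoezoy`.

l(11)→k(10) and i(8)→v(21) fit y≡5x+7 (mod 26); the inverse of 5 mod 26 is 21. Each letter's alphabet position (a=0..z=25) is mapped through 5·x+7 mod 26 — an affine cipher.
Reversing it on hvoezoy: h(7)→21·(7−7)≡0=a; v(21)→21·(21−7)≡8=i; o(14)→21·(14−7)≡17=r; e(4)→21·(4−7)≡15=p; z(25)→21·(25−7)≡14=o; o(14)→21·(14−7)≡17=r; y(24)→21·(24−7)≡19=t (all mod 26).

airport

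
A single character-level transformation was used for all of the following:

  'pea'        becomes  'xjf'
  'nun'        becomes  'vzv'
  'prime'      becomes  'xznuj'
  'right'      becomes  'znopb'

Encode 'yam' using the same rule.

The shift depends on letter class: consonant p→x is +8, but vowel e→j is +5. Vowels shift forward by 5 and consonants shift forward by 8.
Applying it to yam: y(cons)+8=g, a(vowel)+5=f, m(cons)+8=u.

gfu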